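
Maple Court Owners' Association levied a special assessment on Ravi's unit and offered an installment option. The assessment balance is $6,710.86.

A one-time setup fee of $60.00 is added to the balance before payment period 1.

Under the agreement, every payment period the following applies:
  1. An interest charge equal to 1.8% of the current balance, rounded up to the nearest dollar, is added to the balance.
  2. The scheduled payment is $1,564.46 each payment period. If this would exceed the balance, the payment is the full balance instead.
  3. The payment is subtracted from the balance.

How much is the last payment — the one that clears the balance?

$860.02

Payment period 1: $6,770.86 +$122.00 interest = $6,892.86; pay $1,564.46 → $5,328.40
Payment period 2: $5,328.40 +$96.00 interest = $5,424.40; pay $1,564.46 → $3,859.94
Payment period 3: $3,859.94 +$70.00 interest = $3,929.94; pay $1,564.46 → $2,365.48
Payment period 4: $2,365.48 +$43.00 interest = $2,408.48; pay $1,564.46 → $844.02
Payment period 5: $844.02 +$16.00 interest = $860.02; pay $860.02 → $0.00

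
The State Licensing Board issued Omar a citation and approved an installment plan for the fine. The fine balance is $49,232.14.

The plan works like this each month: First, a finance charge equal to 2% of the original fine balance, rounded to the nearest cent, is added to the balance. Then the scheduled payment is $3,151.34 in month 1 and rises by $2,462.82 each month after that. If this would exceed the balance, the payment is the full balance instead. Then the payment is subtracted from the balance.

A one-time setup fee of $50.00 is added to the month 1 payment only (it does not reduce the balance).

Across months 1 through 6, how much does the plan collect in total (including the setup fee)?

Month 1: $49,232.14 +$984.64 interest = $50,216.78; pay $3,151.34 (+ $50.00 fee) → $47,065.44
Month 2: $47,065.44 +$984.64 interest = $48,050.08; pay $5,614.16 → $42,435.92
Month 3: $42,435.92 +$984.64 interest = $43,420.56; pay $8,076.98 → $35,343.58
Month 4: $35,343.58 +$984.64 interest = $36,328.22; pay $10,539.80 → $25,788.42
Month 5: $25,788.42 +$984.64 interest = $26,773.06; pay $13,002.62 → $13,770.44
Month 6: $13,770.44 +$984.64 interest = $14,755.08; pay $14,755.08 → $0.00
Total paid: $55,189.98

$55,189.98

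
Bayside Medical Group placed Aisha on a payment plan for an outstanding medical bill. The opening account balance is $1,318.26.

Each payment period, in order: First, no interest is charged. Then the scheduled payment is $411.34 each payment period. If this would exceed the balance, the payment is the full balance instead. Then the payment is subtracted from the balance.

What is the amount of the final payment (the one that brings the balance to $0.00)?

Payment period 1: opening $1,318.26; payment $411.34; balance $906.92
Payment period 2: opening $906.92; payment $411.34; balance $495.58
Payment period 3: opening $495.58; payment $411.34; balance $84.24
Payment period 4: opening $84.24; payment $84.24; balance $0.00

$84.24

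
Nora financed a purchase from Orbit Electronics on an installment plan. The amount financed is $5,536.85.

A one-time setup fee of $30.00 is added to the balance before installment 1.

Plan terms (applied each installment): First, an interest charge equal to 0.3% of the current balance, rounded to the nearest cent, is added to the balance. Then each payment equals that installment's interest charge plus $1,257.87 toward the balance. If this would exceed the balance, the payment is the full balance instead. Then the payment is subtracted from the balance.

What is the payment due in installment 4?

$1,263.25

Installment 1: opening $5,566.85; interest $16.70 → $5,583.55; payment $1,274.57; balance $4,308.98
Installment 2: opening $4,308.98; interest $12.93 → $4,321.91; payment $1,270.80; balance $3,051.11
Installment 3: opening $3,051.11; interest $9.15 → $3,060.26; payment $1,267.02; balance $1,793.24
Installment 4: opening $1,793.24; interest $5.38 → $1,798.62; payment $1,263.25; balance $535.37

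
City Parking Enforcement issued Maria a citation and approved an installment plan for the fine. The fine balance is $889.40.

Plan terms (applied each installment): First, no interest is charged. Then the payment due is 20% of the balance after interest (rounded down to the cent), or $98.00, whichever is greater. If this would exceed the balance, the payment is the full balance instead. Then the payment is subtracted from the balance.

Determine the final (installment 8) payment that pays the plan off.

# | Opening | Payment | End bal
1 | $889.40 | $177.88 | $711.52
2 | $711.52 | $142.30 | $569.22
3 | $569.22 | $113.84 | $455.38
4 | $455.38 | $98.00 | $357.38
5 | $357.38 | $98.00 | $259.38
6 | $259.38 | $98.00 | $161.38
7 | $161.38 | $98.00 | $63.38
8 | $63.38 | $63.38 | $0.00

$63.38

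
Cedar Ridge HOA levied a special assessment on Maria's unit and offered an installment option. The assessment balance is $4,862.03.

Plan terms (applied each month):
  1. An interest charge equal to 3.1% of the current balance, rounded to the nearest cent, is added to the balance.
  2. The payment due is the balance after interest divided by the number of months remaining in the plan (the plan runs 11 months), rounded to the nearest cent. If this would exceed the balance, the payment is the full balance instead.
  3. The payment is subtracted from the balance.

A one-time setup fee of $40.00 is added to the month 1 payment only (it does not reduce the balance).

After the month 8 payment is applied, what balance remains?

Month 1: opening $4,862.03; interest $150.72 → $5,012.75; payment $455.70 (+ $40.00 fee); balance $4,557.05
Month 2: opening $4,557.05; interest $141.27 → $4,698.32; payment $469.83; balance $4,228.49
Month 3: opening $4,228.49; interest $131.08 → $4,359.57; payment $484.40; balance $3,875.17
Month 4: opening $3,875.17; interest $120.13 → $3,995.30; payment $499.41; balance $3,495.89
Month 5: opening $3,495.89; interest $108.37 → $3,604.26; payment $514.89; balance $3,089.37
Month 6: opening $3,089.37; interest $95.77 → $3,185.14; payment $530.86; balance $2,654.28
Month 7: opening $2,654.28; interest $82.28 → $2,736.56; payment $547.31; balance $2,189.25
Month 8: opening $2,189.25; interest $67.87 → $2,257.12; payment $564.28; balance $1,692.84

$1,692.84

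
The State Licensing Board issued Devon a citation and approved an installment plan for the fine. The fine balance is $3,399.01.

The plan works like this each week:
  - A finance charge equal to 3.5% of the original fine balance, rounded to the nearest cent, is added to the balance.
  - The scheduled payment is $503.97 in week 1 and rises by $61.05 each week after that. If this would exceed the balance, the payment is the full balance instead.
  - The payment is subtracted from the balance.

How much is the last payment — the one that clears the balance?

Week 1: $3,399.01 +$118.97 interest = $3,517.98; pay $503.97 → $3,014.01
Week 2: $3,014.01 +$118.97 interest = $3,132.98; pay $565.02 → $2,567.96
Week 3: $2,567.96 +$118.97 interest = $2,686.93; pay $626.07 → $2,060.86
Week 4: $2,060.86 +$118.97 interest = $2,179.83; pay $687.12 → $1,492.71
Week 5: $1,492.71 +$118.97 interest = $1,611.68; pay $748.17 → $863.51
Week 6: $863.51 +$118.97 interest = $982.48; pay $809.22 → $173.26
Week 7: $173.26 +$118.97 interest = $292.23; pay $292.23 → $0.00

$292.23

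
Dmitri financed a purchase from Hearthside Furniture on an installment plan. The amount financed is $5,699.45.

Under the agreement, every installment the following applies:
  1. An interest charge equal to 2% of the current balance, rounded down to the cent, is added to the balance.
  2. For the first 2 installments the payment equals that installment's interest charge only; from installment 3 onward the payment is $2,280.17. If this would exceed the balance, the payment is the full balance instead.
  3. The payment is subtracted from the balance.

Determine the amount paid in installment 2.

$113.98

# | Opening | Interest | Payment | End bal
1 | $5,699.45 | $113.98 | $113.98 | $5,699.45
2 | $5,699.45 | $113.98 | $113.98 | $5,699.45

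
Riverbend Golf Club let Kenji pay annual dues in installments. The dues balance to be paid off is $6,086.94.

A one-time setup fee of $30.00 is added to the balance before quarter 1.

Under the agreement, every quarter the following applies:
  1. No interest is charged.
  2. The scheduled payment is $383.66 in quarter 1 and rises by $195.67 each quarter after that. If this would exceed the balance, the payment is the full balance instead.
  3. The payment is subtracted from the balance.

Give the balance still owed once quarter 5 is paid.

Quarter 1: opening $6,116.94; payment $383.66; balance $5,733.28
Quarter 2: opening $5,733.28; payment $579.33; balance $5,153.95
Quarter 3: opening $5,153.95; payment $775.00; balance $4,378.95
Quarter 4: opening $4,378.95; payment $970.67; balance $3,408.28
Quarter 5: opening $3,408.28; payment $1,166.34; balance $2,241.94

$2,241.94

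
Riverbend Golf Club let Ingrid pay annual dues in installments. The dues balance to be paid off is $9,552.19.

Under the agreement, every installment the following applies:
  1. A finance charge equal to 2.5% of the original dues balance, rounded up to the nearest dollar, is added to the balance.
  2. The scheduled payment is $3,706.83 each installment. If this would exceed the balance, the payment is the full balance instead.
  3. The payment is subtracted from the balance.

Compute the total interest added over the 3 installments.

# | Opening | Interest | Payment | End bal
1 | $9,552.19 | $239.00 | $3,706.83 | $6,084.36
2 | $6,084.36 | $239.00 | $3,706.83 | $2,616.53
3 | $2,616.53 | $239.00 | $2,855.53 | $0.00
Total interest: $239.00 + $239.00 + $239.00 = $717.00

$717.00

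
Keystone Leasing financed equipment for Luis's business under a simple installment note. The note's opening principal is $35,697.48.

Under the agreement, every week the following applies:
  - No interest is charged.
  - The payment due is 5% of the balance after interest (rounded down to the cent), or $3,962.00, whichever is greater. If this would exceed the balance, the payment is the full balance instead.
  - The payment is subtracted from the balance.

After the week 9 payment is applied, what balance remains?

# | Opening | Payment | End bal
1 | $35,697.48 | $3,962.00 | $31,735.48
2 | $31,735.48 | $3,962.00 | $27,773.48
3 | $27,773.48 | $3,962.00 | $23,811.48
4 | $23,811.48 | $3,962.00 | $19,849.48
5 | $19,849.48 | $3,962.00 | $15,887.48
6 | $15,887.48 | $3,962.00 | $11,925.48
7 | $11,925.48 | $3,962.00 | $7,963.48
8 | $7,963.48 | $3,962.00 | $4,001.48
9 | $4,001.48 | $3,962.00 | $39.48

$39.48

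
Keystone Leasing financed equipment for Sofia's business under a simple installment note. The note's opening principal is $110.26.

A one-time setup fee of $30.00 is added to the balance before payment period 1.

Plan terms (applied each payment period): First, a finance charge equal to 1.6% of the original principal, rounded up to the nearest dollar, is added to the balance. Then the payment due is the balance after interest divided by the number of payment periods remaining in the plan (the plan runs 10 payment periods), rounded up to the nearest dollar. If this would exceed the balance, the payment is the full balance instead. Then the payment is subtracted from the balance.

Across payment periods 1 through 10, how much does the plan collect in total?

Payment period 1: opening $140.26; interest $2.00 → $142.26; payment $15.00; balance $127.26
Payment period 2: opening $127.26; interest $2.00 → $129.26; payment $15.00; balance $114.26
Payment period 3: opening $114.26; interest $2.00 → $116.26; payment $15.00; balance $101.26
Payment period 4: opening $101.26; interest $2.00 → $103.26; payment $15.00; balance $88.26
Payment period 5: opening $88.26; interest $2.00 → $90.26; payment $16.00; balance $74.26
Payment period 6: opening $74.26; interest $2.00 → $76.26; payment $16.00; balance $60.26
Payment period 7: opening $60.26; interest $2.00 → $62.26; payment $16.00; balance $46.26
Payment period 8: opening $46.26; interest $2.00 → $48.26; payment $17.00; balance $31.26
Payment period 9: opening $31.26; interest $2.00 → $33.26; payment $17.00; balance $16.26
Payment period 10: opening $16.26; interest $2.00 → $18.26; payment $18.26; balance $0.00
Total paid: $160.26

$160.26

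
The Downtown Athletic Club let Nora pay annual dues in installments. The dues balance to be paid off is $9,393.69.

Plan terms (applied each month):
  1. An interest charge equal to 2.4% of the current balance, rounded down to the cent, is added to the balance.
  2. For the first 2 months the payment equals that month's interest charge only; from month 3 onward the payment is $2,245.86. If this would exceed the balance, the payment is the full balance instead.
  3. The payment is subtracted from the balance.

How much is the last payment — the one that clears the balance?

$1,040.78

Month 1: $9,393.69 +$225.44 interest = $9,619.13; pay $225.44 → $9,393.69
Month 2: $9,393.69 +$225.44 interest = $9,619.13; pay $225.44 → $9,393.69
Month 3: $9,393.69 +$225.44 interest = $9,619.13; pay $2,245.86 → $7,373.27
Month 4: $7,373.27 +$176.95 interest = $7,550.22; pay $2,245.86 → $5,304.36
Month 5: $5,304.36 +$127.30 interest = $5,431.66; pay $2,245.86 → $3,185.80
Month 6: $3,185.80 +$76.45 interest = $3,262.25; pay $2,245.86 → $1,016.39
Month 7: $1,016.39 +$24.39 interest = $1,040.78; pay $1,040.78 → $0.00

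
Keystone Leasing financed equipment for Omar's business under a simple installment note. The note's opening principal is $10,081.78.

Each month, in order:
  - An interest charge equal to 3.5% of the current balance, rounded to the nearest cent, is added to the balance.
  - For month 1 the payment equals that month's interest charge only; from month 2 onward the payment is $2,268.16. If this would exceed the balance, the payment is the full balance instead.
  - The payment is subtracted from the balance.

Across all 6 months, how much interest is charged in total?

Month 1: $10,081.78 +$352.86 interest = $10,434.64; pay $352.86 → $10,081.78
Month 2: $10,081.78 +$352.86 interest = $10,434.64; pay $2,268.16 → $8,166.48
Month 3: $8,166.48 +$285.83 interest = $8,452.31; pay $2,268.16 → $6,184.15
Month 4: $6,184.15 +$216.45 interest = $6,400.60; pay $2,268.16 → $4,132.44
Month 5: $4,132.44 +$144.64 interest = $4,277.08; pay $2,268.16 → $2,008.92
Month 6: $2,008.92 +$70.31 interest = $2,079.23; pay $2,079.23 → $0.00
Total interest: $352.86 + $352.86 + $285.83 + $216.45 + $144.64 + $70.31 = $1,422.95

$1,422.95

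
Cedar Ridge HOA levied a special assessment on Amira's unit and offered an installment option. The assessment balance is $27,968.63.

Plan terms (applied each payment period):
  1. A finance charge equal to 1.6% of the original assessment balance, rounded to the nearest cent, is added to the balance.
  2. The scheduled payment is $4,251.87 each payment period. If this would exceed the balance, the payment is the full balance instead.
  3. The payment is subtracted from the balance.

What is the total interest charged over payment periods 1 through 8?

$3,580.00

Payment period 1: $27,968.63 +$447.50 interest = $28,416.13; pay $4,251.87 → $24,164.26
Payment period 2: $24,164.26 +$447.50 interest = $24,611.76; pay $4,251.87 → $20,359.89
Payment period 3: $20,359.89 +$447.50 interest = $20,807.39; pay $4,251.87 → $16,555.52
Payment period 4: $16,555.52 +$447.50 interest = $17,003.02; pay $4,251.87 → $12,751.15
Payment period 5: $12,751.15 +$447.50 interest = $13,198.65; pay $4,251.87 → $8,946.78
Payment period 6: $8,946.78 +$447.50 interest = $9,394.28; pay $4,251.87 → $5,142.41
Payment period 7: $5,142.41 +$447.50 interest = $5,589.91; pay $4,251.87 → $1,338.04
Payment period 8: $1,338.04 +$447.50 interest = $1,785.54; pay $1,785.54 → $0.00
Total interest: $447.50 + $447.50 + $447.50 + $447.50 + $447.50 + $447.50 + $447.50 + $447.50 = $3,580.00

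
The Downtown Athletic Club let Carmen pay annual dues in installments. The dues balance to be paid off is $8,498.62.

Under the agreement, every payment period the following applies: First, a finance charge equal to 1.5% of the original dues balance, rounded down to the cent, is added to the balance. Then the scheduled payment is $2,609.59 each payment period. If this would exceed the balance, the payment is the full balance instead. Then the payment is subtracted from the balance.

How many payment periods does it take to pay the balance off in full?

Payment period 1: opening $8,498.62; interest $127.47 → $8,626.09; payment $2,609.59; balance $6,016.50
Payment period 2: opening $6,016.50; interest $127.47 → $6,143.97; payment $2,609.59; balance $3,534.38
Payment period 3: opening $3,534.38; interest $127.47 → $3,661.85; payment $2,609.59; balance $1,052.26
Payment period 4: opening $1,052.26; interest $127.47 → $1,179.73; payment $1,179.73; balance $0.00
Balance reaches $0.00 in payment period 4.

4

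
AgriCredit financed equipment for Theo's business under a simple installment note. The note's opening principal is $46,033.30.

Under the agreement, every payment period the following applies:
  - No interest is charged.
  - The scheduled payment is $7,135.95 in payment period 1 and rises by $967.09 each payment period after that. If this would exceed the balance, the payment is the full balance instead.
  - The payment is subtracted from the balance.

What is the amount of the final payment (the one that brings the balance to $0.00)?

$682.65

Payment period 1: $46,033.30 − $7,135.95 → $38,897.35
Payment period 2: $38,897.35 − $8,103.04 → $30,794.31
Payment period 3: $30,794.31 − $9,070.13 → $21,724.18
Payment period 4: $21,724.18 − $10,037.22 → $11,686.96
Payment period 5: $11,686.96 − $11,004.31 → $682.65
Payment period 6: $682.65 − $682.65 → $0.00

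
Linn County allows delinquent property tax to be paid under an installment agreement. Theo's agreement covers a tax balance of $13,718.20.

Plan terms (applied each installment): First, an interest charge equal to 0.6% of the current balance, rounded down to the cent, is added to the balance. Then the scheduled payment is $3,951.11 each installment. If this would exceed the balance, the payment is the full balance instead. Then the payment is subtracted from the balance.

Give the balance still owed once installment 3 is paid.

$2,042.00

# | Opening | Interest | Payment | End bal
1 | $13,718.20 | $82.30 | $3,951.11 | $9,849.39
2 | $9,849.39 | $59.09 | $3,951.11 | $5,957.37
3 | $5,957.37 | $35.74 | $3,951.11 | $2,042.00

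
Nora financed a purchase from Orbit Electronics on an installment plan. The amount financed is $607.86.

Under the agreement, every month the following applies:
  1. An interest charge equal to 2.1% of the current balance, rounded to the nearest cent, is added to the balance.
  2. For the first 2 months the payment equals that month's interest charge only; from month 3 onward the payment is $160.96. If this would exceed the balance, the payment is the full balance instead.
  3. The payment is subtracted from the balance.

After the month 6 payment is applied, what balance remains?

Month 1: $607.86 +$12.77 interest = $620.63; pay $12.77 → $607.86
Month 2: $607.86 +$12.77 interest = $620.63; pay $12.77 → $607.86
Month 3: $607.86 +$12.77 interest = $620.63; pay $160.96 → $459.67
Month 4: $459.67 +$9.65 interest = $469.32; pay $160.96 → $308.36
Month 5: $308.36 +$6.48 interest = $314.84; pay $160.96 → $153.88
Month 6: $153.88 +$3.23 interest = $157.11; pay $157.11 → $0.00

$0.00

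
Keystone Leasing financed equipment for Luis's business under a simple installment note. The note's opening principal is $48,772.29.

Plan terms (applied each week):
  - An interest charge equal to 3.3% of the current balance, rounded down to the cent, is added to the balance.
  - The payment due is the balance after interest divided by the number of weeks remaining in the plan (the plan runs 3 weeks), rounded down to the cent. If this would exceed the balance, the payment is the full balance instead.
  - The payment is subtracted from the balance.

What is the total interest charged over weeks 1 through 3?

$3,290.35

Week 1: $48,772.29 +$1,609.48 interest = $50,381.77; pay $16,793.92 → $33,587.85
Week 2: $33,587.85 +$1,108.39 interest = $34,696.24; pay $17,348.12 → $17,348.12
Week 3: $17,348.12 +$572.48 interest = $17,920.60; pay $17,920.60 → $0.00
Total interest: $1,609.48 + $1,108.39 + $572.48 = $3,290.35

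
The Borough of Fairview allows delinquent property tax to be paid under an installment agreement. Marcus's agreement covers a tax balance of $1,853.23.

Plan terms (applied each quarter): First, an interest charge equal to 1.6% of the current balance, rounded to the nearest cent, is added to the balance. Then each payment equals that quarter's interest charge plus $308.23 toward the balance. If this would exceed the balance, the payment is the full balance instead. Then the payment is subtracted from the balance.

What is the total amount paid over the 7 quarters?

$1,957.22

Quarter 1: opening $1,853.23; interest $29.65 → $1,882.88; payment $337.88; balance $1,545.00
Quarter 2: opening $1,545.00; interest $24.72 → $1,569.72; payment $332.95; balance $1,236.77
Quarter 3: opening $1,236.77; interest $19.79 → $1,256.56; payment $328.02; balance $928.54
Quarter 4: opening $928.54; interest $14.86 → $943.40; payment $323.09; balance $620.31
Quarter 5: opening $620.31; interest $9.92 → $630.23; payment $318.15; balance $312.08
Quarter 6: opening $312.08; interest $4.99 → $317.07; payment $313.22; balance $3.85
Quarter 7: opening $3.85; interest $0.06 → $3.91; payment $3.91; balance $0.00
Total paid: $1,957.22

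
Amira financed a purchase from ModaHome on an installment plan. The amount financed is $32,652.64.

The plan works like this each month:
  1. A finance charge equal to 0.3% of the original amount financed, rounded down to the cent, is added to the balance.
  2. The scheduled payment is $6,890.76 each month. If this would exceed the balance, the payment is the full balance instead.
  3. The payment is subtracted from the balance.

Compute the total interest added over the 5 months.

Month 1: opening $32,652.64; interest $97.95 → $32,750.59; payment $6,890.76; balance $25,859.83
Month 2: opening $25,859.83; interest $97.95 → $25,957.78; payment $6,890.76; balance $19,067.02
Month 3: opening $19,067.02; interest $97.95 → $19,164.97; payment $6,890.76; balance $12,274.21
Month 4: opening $12,274.21; interest $97.95 → $12,372.16; payment $6,890.76; balance $5,481.40
Month 5: opening $5,481.40; interest $97.95 → $5,579.35; payment $5,579.35; balance $0.00
Total interest: $97.95 + $97.95 + $97.95 + $97.95 + $97.95 = $489.75

$489.75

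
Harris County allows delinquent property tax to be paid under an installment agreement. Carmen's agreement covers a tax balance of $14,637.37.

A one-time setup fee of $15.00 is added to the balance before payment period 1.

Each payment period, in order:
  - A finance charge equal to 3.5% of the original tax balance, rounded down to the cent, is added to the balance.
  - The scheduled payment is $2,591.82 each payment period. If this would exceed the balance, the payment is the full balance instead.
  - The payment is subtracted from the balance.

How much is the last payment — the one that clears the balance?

$608.03

Payment period 1: opening $14,652.37; interest $512.30 → $15,164.67; payment $2,591.82; balance $12,572.85
Payment period 2: opening $12,572.85; interest $512.30 → $13,085.15; payment $2,591.82; balance $10,493.33
Payment period 3: opening $10,493.33; interest $512.30 → $11,005.63; payment $2,591.82; balance $8,413.81
Payment period 4: opening $8,413.81; interest $512.30 → $8,926.11; payment $2,591.82; balance $6,334.29
Payment period 5: opening $6,334.29; interest $512.30 → $6,846.59; payment $2,591.82; balance $4,254.77
Payment period 6: opening $4,254.77; interest $512.30 → $4,767.07; payment $2,591.82; balance $2,175.25
Payment period 7: opening $2,175.25; interest $512.30 → $2,687.55; payment $2,591.82; balance $95.73
Payment period 8: opening $95.73; interest $512.30 → $608.03; payment $608.03; balance $0.00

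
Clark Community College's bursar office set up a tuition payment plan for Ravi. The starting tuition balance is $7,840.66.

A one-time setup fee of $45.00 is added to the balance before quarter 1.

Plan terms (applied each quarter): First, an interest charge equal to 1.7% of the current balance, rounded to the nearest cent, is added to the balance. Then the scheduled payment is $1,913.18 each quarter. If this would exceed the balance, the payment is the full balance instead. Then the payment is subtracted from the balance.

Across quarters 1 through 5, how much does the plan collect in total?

Quarter 1: opening $7,885.66; interest $134.06 → $8,019.72; payment $1,913.18; balance $6,106.54
Quarter 2: opening $6,106.54; interest $103.81 → $6,210.35; payment $1,913.18; balance $4,297.17
Quarter 3: opening $4,297.17; interest $73.05 → $4,370.22; payment $1,913.18; balance $2,457.04
Quarter 4: opening $2,457.04; interest $41.77 → $2,498.81; payment $1,913.18; balance $585.63
Quarter 5: opening $585.63; interest $9.96 → $595.59; payment $595.59; balance $0.00
Total paid: $8,248.31

$8,248.31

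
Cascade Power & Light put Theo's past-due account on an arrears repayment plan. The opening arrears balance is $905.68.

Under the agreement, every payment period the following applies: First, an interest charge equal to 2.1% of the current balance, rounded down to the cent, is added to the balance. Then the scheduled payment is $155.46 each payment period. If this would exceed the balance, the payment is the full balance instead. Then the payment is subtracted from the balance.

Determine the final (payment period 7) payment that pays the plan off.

# | Opening | Interest | Payment | End bal
1 | $905.68 | $19.01 | $155.46 | $769.23
2 | $769.23 | $16.15 | $155.46 | $629.92
3 | $629.92 | $13.22 | $155.46 | $487.68
4 | $487.68 | $10.24 | $155.46 | $342.46
5 | $342.46 | $7.19 | $155.46 | $194.19
6 | $194.19 | $4.07 | $155.46 | $42.80
7 | $42.80 | $0.89 | $43.69 | $0.00

$43.69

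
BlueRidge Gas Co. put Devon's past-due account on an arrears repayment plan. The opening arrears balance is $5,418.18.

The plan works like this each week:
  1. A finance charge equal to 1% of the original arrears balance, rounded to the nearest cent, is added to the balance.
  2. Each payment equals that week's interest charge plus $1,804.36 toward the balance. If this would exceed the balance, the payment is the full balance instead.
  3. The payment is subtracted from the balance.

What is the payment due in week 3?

# | Opening | Interest | Payment | End bal
1 | $5,418.18 | $54.18 | $1,858.54 | $3,613.82
2 | $3,613.82 | $54.18 | $1,858.54 | $1,809.46
3 | $1,809.46 | $54.18 | $1,858.54 | $5.10

$1,858.54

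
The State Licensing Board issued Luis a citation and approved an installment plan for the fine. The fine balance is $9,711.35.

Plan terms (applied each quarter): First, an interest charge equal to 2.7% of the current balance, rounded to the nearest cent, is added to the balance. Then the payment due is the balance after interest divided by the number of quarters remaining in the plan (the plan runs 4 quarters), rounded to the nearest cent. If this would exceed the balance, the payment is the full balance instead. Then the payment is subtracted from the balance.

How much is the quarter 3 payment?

Quarter 1: $9,711.35 +$262.21 interest = $9,973.56; pay $2,493.39 → $7,480.17
Quarter 2: $7,480.17 +$201.96 interest = $7,682.13; pay $2,560.71 → $5,121.42
Quarter 3: $5,121.42 +$138.28 interest = $5,259.70; pay $2,629.85 → $2,629.85

$2,629.85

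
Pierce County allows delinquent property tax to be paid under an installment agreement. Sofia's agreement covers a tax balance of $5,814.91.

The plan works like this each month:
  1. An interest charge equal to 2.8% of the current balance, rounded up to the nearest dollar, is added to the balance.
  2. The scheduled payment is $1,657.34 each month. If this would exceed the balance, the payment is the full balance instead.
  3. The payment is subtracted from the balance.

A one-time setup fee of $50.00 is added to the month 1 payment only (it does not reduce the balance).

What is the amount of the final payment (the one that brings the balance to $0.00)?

# | Opening | Interest | Payment | Fee | End bal
1 | $5,814.91 | $163.00 | $1,657.34 | $50.00 | $4,320.57
2 | $4,320.57 | $121.00 | $1,657.34 | — | $2,784.23
3 | $2,784.23 | $78.00 | $1,657.34 | — | $1,204.89
4 | $1,204.89 | $34.00 | $1,238.89 | — | $0.00

$1,238.89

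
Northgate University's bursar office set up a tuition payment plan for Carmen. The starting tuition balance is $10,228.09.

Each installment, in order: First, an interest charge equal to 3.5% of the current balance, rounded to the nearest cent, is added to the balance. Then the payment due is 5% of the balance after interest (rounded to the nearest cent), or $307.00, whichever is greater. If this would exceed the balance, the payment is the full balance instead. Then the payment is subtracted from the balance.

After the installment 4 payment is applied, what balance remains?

$9,559.83

Installment 1: $10,228.09 +$357.98 interest = $10,586.07; pay $529.30 → $10,056.77
Installment 2: $10,056.77 +$351.99 interest = $10,408.76; pay $520.44 → $9,888.32
Installment 3: $9,888.32 +$346.09 interest = $10,234.41; pay $511.72 → $9,722.69
Installment 4: $9,722.69 +$340.29 interest = $10,062.98; pay $503.15 → $9,559.83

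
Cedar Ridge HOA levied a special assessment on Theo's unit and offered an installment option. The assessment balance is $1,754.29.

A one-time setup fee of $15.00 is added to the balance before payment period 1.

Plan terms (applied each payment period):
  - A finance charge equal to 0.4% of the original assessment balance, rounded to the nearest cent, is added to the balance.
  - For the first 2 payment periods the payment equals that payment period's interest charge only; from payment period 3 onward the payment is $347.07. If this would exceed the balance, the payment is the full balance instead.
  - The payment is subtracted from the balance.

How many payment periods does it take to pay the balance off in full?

8

Payment period 1: opening $1,769.29; interest $7.02 → $1,776.31; payment $7.02; balance $1,769.29
Payment period 2: opening $1,769.29; interest $7.02 → $1,776.31; payment $7.02; balance $1,769.29
Payment period 3: opening $1,769.29; interest $7.02 → $1,776.31; payment $347.07; balance $1,429.24
Payment period 4: opening $1,429.24; interest $7.02 → $1,436.26; payment $347.07; balance $1,089.19
Payment period 5: opening $1,089.19; interest $7.02 → $1,096.21; payment $347.07; balance $749.14
Payment period 6: opening $749.14; interest $7.02 → $756.16; payment $347.07; balance $409.09
Payment period 7: opening $409.09; interest $7.02 → $416.11; payment $347.07; balance $69.04
Payment period 8: opening $69.04; interest $7.02 → $76.06; payment $76.06; balance $0.00
Balance reaches $0.00 in payment period 8.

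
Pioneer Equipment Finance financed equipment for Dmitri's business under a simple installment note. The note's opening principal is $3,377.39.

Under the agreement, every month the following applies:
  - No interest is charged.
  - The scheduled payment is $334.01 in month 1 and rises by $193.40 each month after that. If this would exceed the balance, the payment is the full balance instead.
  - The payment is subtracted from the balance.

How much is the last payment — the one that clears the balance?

$880.95

Month 1: opening $3,377.39; payment $334.01; balance $3,043.38
Month 2: opening $3,043.38; payment $527.41; balance $2,515.97
Month 3: opening $2,515.97; payment $720.81; balance $1,795.16
Month 4: opening $1,795.16; payment $914.21; balance $880.95
Month 5: opening $880.95; payment $880.95; balance $0.00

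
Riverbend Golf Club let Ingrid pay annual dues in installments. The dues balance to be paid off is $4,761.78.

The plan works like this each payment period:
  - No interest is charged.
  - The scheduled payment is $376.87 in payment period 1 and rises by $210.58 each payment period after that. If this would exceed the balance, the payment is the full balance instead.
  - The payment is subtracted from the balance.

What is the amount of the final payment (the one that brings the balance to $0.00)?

Payment period 1: opening $4,761.78; payment $376.87; balance $4,384.91
Payment period 2: opening $4,384.91; payment $587.45; balance $3,797.46
Payment period 3: opening $3,797.46; payment $798.03; balance $2,999.43
Payment period 4: opening $2,999.43; payment $1,008.61; balance $1,990.82
Payment period 5: opening $1,990.82; payment $1,219.19; balance $771.63
Payment period 6: opening $771.63; payment $771.63; balance $0.00

$771.63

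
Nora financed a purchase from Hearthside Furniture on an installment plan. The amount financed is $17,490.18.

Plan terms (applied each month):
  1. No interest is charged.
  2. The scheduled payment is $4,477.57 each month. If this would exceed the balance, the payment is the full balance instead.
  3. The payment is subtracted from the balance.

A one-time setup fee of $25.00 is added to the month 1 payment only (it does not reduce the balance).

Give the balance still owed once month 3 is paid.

Month 1: $17,490.18 − $4,477.57 (+ $25.00 fee) → $13,012.61
Month 2: $13,012.61 − $4,477.57 → $8,535.04
Month 3: $8,535.04 − $4,477.57 → $4,057.47

$4,057.47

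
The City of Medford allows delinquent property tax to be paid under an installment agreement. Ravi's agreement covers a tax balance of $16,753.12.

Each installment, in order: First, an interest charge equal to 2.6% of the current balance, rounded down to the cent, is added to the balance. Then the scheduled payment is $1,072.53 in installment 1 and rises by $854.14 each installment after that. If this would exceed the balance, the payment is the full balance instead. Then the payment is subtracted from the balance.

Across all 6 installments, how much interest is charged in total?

$1,903.37

# | Opening | Interest | Payment | End bal
1 | $16,753.12 | $435.58 | $1,072.53 | $16,116.17
2 | $16,116.17 | $419.02 | $1,926.67 | $14,608.52
3 | $14,608.52 | $379.82 | $2,780.81 | $12,207.53
4 | $12,207.53 | $317.39 | $3,634.95 | $8,889.97
5 | $8,889.97 | $231.13 | $4,489.09 | $4,632.01
6 | $4,632.01 | $120.43 | $4,752.44 | $0.00
Total interest: $435.58 + $419.02 + $379.82 + $317.39 + $231.13 + $120.43 = $1,903.37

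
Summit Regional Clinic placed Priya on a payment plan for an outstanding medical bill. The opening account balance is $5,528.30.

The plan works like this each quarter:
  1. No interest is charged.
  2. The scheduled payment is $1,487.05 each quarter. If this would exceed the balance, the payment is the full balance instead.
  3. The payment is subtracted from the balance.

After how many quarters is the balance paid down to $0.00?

4

Quarter 1: opening $5,528.30; payment $1,487.05; balance $4,041.25
Quarter 2: opening $4,041.25; payment $1,487.05; balance $2,554.20
Quarter 3: opening $2,554.20; payment $1,487.05; balance $1,067.15
Quarter 4: opening $1,067.15; payment $1,067.15; balance $0.00
Balance reaches $0.00 in quarter 4.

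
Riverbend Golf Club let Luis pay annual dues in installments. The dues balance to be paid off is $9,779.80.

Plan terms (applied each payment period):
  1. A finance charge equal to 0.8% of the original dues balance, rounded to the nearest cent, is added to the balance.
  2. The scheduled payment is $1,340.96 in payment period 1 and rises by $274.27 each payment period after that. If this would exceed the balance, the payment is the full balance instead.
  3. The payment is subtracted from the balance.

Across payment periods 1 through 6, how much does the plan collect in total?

$10,249.24

# | Opening | Interest | Payment | End bal
1 | $9,779.80 | $78.24 | $1,340.96 | $8,517.08
2 | $8,517.08 | $78.24 | $1,615.23 | $6,980.09
3 | $6,980.09 | $78.24 | $1,889.50 | $5,168.83
4 | $5,168.83 | $78.24 | $2,163.77 | $3,083.30
5 | $3,083.30 | $78.24 | $2,438.04 | $723.50
6 | $723.50 | $78.24 | $801.74 | $0.00
Total paid: $10,249.24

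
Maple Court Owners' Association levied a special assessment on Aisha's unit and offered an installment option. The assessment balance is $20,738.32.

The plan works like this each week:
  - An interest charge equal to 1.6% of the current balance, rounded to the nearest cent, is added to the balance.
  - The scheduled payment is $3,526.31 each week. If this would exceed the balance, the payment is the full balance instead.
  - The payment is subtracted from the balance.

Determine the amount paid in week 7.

# | Opening | Interest | Payment | End bal
1 | $20,738.32 | $331.81 | $3,526.31 | $17,543.82
2 | $17,543.82 | $280.70 | $3,526.31 | $14,298.21
3 | $14,298.21 | $228.77 | $3,526.31 | $11,000.67
4 | $11,000.67 | $176.01 | $3,526.31 | $7,650.37
5 | $7,650.37 | $122.41 | $3,526.31 | $4,246.47
6 | $4,246.47 | $67.94 | $3,526.31 | $788.10
7 | $788.10 | $12.61 | $800.71 | $0.00

$800.71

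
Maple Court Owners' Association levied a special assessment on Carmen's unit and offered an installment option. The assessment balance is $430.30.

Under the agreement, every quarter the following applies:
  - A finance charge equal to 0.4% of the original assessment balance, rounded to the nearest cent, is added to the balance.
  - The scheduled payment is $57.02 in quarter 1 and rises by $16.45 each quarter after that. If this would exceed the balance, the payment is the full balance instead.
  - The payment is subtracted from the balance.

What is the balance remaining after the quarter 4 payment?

$110.40

Quarter 1: opening $430.30; interest $1.72 → $432.02; payment $57.02; balance $375.00
Quarter 2: opening $375.00; interest $1.72 → $376.72; payment $73.47; balance $303.25
Quarter 3: opening $303.25; interest $1.72 → $304.97; payment $89.92; balance $215.05
Quarter 4: opening $215.05; interest $1.72 → $216.77; payment $106.37; balance $110.40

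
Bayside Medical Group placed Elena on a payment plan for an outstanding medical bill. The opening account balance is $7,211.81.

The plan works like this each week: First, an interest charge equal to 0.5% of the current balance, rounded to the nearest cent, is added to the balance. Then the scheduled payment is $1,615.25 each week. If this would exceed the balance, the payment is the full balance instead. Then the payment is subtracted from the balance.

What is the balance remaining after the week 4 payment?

$847.51

Week 1: $7,211.81 +$36.06 interest = $7,247.87; pay $1,615.25 → $5,632.62
Week 2: $5,632.62 +$28.16 interest = $5,660.78; pay $1,615.25 → $4,045.53
Week 3: $4,045.53 +$20.23 interest = $4,065.76; pay $1,615.25 → $2,450.51
Week 4: $2,450.51 +$12.25 interest = $2,462.76; pay $1,615.25 → $847.51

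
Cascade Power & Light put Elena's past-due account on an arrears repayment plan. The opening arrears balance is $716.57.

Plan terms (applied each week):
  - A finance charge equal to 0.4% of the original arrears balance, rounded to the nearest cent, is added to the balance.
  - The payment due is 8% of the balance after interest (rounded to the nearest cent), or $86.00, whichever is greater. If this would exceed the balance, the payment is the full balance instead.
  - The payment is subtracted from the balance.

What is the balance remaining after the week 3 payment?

$467.18

Week 1: $716.57 +$2.87 interest = $719.44; pay $86.00 → $633.44
Week 2: $633.44 +$2.87 interest = $636.31; pay $86.00 → $550.31
Week 3: $550.31 +$2.87 interest = $553.18; pay $86.00 → $467.18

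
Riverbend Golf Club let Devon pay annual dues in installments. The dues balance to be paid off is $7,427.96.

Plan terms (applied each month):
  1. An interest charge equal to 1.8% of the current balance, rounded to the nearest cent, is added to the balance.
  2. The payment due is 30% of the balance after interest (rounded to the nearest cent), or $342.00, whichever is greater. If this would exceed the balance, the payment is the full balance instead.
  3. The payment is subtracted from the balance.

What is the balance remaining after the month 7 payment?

$648.13

# | Opening | Interest | Payment | End bal
1 | $7,427.96 | $133.70 | $2,268.50 | $5,293.16
2 | $5,293.16 | $95.28 | $1,616.53 | $3,771.91
3 | $3,771.91 | $67.89 | $1,151.94 | $2,687.86
4 | $2,687.86 | $48.38 | $820.87 | $1,915.37
5 | $1,915.37 | $34.48 | $584.96 | $1,364.89
6 | $1,364.89 | $24.57 | $416.84 | $972.62
7 | $972.62 | $17.51 | $342.00 | $648.13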